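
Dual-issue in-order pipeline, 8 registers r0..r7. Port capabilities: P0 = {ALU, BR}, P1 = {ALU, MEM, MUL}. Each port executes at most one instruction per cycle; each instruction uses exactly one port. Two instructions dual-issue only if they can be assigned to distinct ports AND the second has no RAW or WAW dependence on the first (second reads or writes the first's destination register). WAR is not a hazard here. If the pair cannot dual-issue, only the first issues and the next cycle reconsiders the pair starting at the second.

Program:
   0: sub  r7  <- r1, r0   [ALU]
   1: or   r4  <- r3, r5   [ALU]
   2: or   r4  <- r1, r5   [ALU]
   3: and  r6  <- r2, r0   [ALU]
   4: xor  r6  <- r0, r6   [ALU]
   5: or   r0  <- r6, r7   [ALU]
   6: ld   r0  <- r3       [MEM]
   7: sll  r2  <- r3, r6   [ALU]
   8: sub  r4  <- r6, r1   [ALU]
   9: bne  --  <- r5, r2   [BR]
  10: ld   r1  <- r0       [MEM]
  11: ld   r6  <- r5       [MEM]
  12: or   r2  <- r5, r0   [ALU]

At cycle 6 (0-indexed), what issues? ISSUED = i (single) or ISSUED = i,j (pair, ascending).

ISSUED = 10

#0 head=0: sub.ALU+or.ALU i0/i1 pair
#1 head=2: or.ALU+and.ALU i2/i3 pair
#2 head=4: xor.ALU i4 RAW r6
#3 head=5: or.ALU i5 WAW r0
#4 head=6: ld.MEM+sll.ALU i6/i7 pair
#5 head=8: sub.ALU+bne.BR i8/i9 pair
#6 head=10: ld.MEM i10 no-port MEM/MEM
#7 head=11: ld.MEM+or.ALU i11/i12 pair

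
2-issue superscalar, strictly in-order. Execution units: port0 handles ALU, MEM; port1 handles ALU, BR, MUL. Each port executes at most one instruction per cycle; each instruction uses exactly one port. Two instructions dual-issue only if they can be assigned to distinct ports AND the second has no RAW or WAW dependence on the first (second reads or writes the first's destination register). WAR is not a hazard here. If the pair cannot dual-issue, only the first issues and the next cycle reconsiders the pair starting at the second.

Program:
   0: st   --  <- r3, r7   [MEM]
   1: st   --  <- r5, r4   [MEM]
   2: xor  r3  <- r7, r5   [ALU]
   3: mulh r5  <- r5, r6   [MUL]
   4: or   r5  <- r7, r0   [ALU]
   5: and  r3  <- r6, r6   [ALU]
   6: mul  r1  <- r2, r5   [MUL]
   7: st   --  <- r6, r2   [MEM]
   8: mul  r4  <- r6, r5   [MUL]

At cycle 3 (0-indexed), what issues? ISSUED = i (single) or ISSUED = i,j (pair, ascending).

t=0 i0:st ; no-port MEM/MEM
t=1 i1,i2:st/xor ; dual
t=2 i3:mulh ; WAW r5
t=3 i4,i5:or/and ; dual
t=4 i6,i7:mul/st ; dual
t=5 i8:mul ; tail

ISSUED = 4,5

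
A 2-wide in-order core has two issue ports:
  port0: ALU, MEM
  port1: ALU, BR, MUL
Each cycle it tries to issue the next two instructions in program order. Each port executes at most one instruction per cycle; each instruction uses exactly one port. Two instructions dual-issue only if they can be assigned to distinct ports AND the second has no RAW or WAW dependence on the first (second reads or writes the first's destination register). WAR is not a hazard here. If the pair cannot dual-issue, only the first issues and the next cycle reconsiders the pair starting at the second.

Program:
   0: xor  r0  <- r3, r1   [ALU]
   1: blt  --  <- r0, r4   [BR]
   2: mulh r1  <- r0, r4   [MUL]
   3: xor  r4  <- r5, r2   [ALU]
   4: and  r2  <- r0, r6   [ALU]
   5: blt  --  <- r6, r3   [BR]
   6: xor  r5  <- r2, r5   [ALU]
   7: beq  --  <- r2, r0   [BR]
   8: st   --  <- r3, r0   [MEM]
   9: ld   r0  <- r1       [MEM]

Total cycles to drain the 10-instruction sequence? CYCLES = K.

#0 head=0: xor.ALU i0 RAW r0
#1 head=1: blt.BR i1 no-port BR/MUL
#2 head=2: mulh.MUL xor.ALU i2&i3 2-wide
#3 head=4: and.ALU blt.BR i4&i5 2-wide
#4 head=6: xor.ALU beq.BR i6&i7 2-wide
#5 head=8: st.MEM i8 no-port MEM/MEM
#6 head=9: ld.MEM i9 tail

CYCLES = 7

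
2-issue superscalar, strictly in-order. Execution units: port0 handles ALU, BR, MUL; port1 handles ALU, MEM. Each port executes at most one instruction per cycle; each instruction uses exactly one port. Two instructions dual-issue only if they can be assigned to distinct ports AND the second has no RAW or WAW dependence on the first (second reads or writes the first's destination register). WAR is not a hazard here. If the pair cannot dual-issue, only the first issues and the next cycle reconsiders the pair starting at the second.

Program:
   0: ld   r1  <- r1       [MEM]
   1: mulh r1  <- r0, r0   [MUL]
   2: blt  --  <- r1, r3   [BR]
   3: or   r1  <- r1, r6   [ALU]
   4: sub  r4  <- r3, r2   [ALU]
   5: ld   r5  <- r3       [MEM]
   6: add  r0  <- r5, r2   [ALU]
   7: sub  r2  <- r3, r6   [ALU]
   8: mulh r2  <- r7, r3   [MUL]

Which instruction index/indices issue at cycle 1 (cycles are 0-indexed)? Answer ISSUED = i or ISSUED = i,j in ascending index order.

ISSUED = 1

c0: i0 ld.MEM  WAW r1
c1: i1 mulh.MUL  no-port MUL/BR
c2: i2/i3 blt.BR+or.ALU  2-wide
c3: i4/i5 sub.ALU+ld.MEM  2-wide
c4: i6/i7 add.ALU+sub.ALU  2-wide
c5: i8 mulh.MUL  tail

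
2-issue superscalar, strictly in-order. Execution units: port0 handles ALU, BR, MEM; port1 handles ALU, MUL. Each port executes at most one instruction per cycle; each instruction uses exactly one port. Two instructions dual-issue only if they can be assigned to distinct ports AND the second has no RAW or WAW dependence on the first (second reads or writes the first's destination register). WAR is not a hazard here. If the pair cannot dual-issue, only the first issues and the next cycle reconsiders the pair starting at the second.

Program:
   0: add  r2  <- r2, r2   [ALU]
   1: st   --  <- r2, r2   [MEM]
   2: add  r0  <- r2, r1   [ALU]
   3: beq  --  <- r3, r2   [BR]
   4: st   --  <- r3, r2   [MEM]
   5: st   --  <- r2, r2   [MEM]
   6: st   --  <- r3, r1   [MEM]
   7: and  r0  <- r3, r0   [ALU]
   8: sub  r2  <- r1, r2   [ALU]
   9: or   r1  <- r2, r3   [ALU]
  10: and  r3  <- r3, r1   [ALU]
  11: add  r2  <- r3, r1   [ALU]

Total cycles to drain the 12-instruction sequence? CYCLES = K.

CYCLES = 10

c0: i0 add  RAW r2
c1: i1+i2 st;add  pair
c2: i3 beq  no-port BR/MEM
c3: i4 st  no-port MEM/MEM
c4: i5 st  no-port MEM/MEM
c5: i6+i7 st;and  pair
c6: i8 sub  RAW r2
c7: i9 or  RAW r1
c8: i10 and  RAW r3
c9: i11 add  tail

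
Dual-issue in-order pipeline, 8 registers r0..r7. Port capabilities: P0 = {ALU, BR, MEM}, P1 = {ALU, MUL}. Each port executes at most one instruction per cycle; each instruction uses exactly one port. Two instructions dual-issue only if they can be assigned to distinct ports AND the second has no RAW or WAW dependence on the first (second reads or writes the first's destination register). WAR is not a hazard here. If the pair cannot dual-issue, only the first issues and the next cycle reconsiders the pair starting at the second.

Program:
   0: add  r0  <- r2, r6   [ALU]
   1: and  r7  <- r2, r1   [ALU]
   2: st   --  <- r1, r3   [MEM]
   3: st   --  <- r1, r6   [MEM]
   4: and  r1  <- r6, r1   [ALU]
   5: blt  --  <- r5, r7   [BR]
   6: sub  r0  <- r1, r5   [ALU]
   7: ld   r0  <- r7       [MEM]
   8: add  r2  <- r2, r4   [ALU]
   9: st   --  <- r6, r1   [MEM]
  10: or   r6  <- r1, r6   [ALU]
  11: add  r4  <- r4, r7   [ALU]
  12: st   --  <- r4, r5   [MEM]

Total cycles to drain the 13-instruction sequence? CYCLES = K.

CYCLES = 8

c0: i0,i1 add.ALU+and.ALU  pair
c1: i2 st.MEM  no-port MEM/MEM
c2: i3,i4 st.MEM+and.ALU  pair
c3: i5,i6 blt.BR+sub.ALU  pair
c4: i7,i8 ld.MEM+add.ALU  pair
c5: i9,i10 st.MEM+or.ALU  pair
c6: i11 add.ALU  RAW r4
c7: i12 st.MEM  tail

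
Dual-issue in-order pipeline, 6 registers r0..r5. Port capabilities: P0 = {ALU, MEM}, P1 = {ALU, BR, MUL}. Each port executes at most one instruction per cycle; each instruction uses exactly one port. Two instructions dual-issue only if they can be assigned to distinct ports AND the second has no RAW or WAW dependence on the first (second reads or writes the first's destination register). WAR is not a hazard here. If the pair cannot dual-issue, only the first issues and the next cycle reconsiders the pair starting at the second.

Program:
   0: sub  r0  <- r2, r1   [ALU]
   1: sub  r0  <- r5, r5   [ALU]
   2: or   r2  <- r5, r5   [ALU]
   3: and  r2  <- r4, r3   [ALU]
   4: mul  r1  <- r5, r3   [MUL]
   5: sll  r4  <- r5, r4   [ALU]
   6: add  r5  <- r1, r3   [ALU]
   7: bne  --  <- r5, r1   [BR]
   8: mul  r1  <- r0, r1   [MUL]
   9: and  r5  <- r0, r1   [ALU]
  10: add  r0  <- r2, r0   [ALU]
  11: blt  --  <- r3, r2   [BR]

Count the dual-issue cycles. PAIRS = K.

#0 head=0: sub.ALU i0 WAW r0
#1 head=1: sub.ALU/or.ALU i1,i2 dual
#2 head=3: and.ALU/mul.MUL i3,i4 dual
#3 head=5: sll.ALU/add.ALU i5,i6 dual
#4 head=7: bne.BR i7 no-port BR/MUL
#5 head=8: mul.MUL i8 RAW r1
#6 head=9: and.ALU/add.ALU i9,i10 dual
#7 head=11: blt.BR i11 tail

PAIRS = 4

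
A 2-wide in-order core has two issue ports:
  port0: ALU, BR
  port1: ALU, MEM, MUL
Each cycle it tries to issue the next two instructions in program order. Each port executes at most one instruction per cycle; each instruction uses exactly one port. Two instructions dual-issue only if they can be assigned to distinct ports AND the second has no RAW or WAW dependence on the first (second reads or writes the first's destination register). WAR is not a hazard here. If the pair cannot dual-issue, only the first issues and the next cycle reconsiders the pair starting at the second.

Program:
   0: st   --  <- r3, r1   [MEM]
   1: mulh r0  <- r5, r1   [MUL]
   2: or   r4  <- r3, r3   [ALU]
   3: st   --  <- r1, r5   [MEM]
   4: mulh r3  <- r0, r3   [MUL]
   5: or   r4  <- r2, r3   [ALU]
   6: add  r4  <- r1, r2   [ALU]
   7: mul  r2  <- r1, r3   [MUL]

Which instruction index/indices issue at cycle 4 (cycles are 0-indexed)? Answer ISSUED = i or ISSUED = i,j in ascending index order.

ISSUED = 5

#0 head=0: st.MEM i0 no-port MEM/MUL
#1 head=1: mulh.MUL+or.ALU i1,i2 2-wide
#2 head=3: st.MEM i3 no-port MEM/MUL
#3 head=4: mulh.MUL i4 RAW r3
#4 head=5: or.ALU i5 WAW r4
#5 head=6: add.ALU+mul.MUL i6,i7 2-wide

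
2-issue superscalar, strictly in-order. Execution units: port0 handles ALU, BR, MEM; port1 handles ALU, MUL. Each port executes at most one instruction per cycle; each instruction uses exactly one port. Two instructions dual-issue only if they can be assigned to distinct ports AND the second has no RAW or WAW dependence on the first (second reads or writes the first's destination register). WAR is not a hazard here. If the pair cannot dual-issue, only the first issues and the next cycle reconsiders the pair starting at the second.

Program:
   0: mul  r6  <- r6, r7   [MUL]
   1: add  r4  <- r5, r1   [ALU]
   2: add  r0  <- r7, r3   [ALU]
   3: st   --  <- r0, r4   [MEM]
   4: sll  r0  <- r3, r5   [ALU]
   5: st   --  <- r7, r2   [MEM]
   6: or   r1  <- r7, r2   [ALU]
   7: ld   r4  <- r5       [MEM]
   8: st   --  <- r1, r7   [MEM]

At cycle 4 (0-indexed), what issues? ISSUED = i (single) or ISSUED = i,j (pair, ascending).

0. mul+add @i0/i1  | dual
1. add @i2  | RAW r0
2. st+sll @i3/i4  | dual
3. st+or @i5/i6  | dual
4. ld @i7  | no-port MEM/MEM
5. st @i8  | tail

ISSUED = 7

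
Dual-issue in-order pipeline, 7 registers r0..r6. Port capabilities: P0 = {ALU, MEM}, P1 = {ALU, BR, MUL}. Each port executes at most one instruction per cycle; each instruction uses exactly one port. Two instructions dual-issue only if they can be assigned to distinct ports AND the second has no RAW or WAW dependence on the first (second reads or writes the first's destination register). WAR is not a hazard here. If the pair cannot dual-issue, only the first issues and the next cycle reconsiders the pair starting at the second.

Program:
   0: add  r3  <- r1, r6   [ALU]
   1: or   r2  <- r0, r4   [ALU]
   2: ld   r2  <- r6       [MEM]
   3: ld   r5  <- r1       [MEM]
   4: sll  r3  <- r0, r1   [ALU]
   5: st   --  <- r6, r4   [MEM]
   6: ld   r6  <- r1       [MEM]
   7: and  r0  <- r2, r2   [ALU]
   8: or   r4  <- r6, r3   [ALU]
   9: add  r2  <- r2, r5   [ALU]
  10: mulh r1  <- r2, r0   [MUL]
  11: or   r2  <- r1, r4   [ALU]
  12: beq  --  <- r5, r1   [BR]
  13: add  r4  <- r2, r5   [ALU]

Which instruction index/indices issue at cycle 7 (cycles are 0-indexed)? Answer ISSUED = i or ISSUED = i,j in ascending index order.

ISSUED = 11,12

t=0 i0+i1:add;or ; 2-wide
t=1 i2:ld ; no-port MEM/MEM
t=2 i3+i4:ld;sll ; 2-wide
t=3 i5:st ; no-port MEM/MEM
t=4 i6+i7:ld;and ; 2-wide
t=5 i8+i9:or;add ; 2-wide
t=6 i10:mulh ; RAW r1
t=7 i11+i12:or;beq ; 2-wide
t=8 i13:add ; tail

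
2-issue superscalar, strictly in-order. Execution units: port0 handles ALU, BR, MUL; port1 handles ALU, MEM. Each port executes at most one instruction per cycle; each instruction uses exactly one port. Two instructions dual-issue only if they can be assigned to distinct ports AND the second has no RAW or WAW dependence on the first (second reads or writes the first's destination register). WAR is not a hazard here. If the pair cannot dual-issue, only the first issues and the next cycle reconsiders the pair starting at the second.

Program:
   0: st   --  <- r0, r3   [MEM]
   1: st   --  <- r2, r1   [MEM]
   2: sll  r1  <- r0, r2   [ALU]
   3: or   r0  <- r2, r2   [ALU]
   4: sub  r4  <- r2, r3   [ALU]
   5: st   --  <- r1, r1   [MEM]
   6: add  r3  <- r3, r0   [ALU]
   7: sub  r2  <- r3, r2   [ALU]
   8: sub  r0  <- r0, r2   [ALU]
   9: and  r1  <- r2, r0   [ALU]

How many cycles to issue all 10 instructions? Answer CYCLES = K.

CYCLES = 7

0. st @i0  | no-port MEM/MEM
1. st sll @i1&i2  | dual
2. or sub @i3&i4  | dual
3. st add @i5&i6  | dual
4. sub @i7  | RAW r2
5. sub @i8  | RAW r0
6. and @i9  | tail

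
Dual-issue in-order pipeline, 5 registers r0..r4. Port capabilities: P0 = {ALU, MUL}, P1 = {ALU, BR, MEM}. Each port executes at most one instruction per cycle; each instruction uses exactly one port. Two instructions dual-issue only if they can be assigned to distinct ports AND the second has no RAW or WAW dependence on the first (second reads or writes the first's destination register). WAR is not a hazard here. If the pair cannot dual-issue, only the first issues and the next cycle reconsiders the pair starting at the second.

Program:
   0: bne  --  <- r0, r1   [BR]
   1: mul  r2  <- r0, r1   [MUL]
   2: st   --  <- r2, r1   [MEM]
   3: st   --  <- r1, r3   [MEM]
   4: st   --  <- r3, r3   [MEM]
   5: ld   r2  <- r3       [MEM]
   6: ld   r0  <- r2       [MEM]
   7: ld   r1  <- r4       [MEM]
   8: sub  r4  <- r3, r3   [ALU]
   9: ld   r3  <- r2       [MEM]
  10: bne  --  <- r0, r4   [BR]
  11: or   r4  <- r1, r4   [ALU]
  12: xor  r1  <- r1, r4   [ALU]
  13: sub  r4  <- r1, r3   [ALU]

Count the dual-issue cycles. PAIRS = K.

t=0 i0+i1:bne.BR+mul.MUL ; pair
t=1 i2:st.MEM ; no-port MEM/MEM
t=2 i3:st.MEM ; no-port MEM/MEM
t=3 i4:st.MEM ; no-port MEM/MEM
t=4 i5:ld.MEM ; no-port MEM/MEM
t=5 i6:ld.MEM ; no-port MEM/MEM
t=6 i7+i8:ld.MEM+sub.ALU ; pair
t=7 i9:ld.MEM ; no-port MEM/BR
t=8 i10+i11:bne.BR+or.ALU ; pair
t=9 i12:xor.ALU ; RAW r1
t=10 i13:sub.ALU ; tail

PAIRS = 3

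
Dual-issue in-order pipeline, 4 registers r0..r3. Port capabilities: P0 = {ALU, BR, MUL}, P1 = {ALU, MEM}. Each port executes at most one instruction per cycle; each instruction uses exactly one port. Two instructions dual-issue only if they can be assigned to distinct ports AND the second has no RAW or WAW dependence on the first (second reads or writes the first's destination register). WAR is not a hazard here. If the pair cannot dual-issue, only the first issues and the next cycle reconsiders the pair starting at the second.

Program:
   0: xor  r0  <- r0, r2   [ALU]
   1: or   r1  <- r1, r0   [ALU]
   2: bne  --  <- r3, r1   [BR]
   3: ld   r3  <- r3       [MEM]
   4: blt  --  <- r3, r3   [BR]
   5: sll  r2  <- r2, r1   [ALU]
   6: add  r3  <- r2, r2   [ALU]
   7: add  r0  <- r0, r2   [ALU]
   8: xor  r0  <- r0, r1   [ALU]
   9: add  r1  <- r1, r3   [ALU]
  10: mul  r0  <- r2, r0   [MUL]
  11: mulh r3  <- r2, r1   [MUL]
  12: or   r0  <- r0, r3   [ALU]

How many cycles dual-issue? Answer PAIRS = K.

PAIRS = 4

t=0 i0:xor.ALU ; RAW r0
t=1 i1:or.ALU ; RAW r1
t=2 i2&i3:bne.BR;ld.MEM ; 2-wide
t=3 i4&i5:blt.BR;sll.ALU ; 2-wide
t=4 i6&i7:add.ALU;add.ALU ; 2-wide
t=5 i8&i9:xor.ALU;add.ALU ; 2-wide
t=6 i10:mul.MUL ; no-port MUL/MUL
t=7 i11:mulh.MUL ; RAW r3
t=8 i12:or.ALU ; tail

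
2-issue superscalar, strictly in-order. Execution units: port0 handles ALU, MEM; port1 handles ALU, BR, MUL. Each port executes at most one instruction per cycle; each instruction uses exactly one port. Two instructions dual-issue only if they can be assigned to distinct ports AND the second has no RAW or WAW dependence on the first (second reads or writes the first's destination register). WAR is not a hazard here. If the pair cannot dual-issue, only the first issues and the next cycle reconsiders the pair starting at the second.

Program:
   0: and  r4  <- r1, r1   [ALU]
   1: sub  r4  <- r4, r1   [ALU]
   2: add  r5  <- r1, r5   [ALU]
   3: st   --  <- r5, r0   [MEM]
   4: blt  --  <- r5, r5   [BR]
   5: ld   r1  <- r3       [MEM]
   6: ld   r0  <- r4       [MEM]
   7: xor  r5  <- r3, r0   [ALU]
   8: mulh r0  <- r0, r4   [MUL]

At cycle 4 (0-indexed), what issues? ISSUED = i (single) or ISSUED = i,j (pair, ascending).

ISSUED = 6

0. and.ALU @i0  | RAW+WAW r4
1. sub.ALU;add.ALU @i1&i2  | dual
2. st.MEM;blt.BR @i3&i4  | dual
3. ld.MEM @i5  | no-port MEM/MEM
4. ld.MEM @i6  | RAW r0
5. xor.ALU;mulh.MUL @i7&i8  | dual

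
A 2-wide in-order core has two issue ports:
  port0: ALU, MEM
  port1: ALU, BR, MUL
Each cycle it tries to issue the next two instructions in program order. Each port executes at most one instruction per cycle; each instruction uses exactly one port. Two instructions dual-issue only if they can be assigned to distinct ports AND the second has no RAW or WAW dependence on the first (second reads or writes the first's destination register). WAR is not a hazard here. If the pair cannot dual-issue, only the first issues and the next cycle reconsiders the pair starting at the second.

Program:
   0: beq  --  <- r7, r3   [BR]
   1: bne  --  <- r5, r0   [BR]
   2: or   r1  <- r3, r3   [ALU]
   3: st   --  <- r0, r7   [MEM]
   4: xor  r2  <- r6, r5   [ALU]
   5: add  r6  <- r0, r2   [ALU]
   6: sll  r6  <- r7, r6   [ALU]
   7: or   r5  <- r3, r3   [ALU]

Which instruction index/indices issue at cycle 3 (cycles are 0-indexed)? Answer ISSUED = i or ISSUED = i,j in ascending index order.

ISSUED = 5

  cy0 -> i0 (beq) no-port BR/BR
  cy1 -> i1+i2 (bne or) dual
  cy2 -> i3+i4 (st xor) dual
  cy3 -> i5 (add) RAW+WAW r6
  cy4 -> i6+i7 (sll or) dual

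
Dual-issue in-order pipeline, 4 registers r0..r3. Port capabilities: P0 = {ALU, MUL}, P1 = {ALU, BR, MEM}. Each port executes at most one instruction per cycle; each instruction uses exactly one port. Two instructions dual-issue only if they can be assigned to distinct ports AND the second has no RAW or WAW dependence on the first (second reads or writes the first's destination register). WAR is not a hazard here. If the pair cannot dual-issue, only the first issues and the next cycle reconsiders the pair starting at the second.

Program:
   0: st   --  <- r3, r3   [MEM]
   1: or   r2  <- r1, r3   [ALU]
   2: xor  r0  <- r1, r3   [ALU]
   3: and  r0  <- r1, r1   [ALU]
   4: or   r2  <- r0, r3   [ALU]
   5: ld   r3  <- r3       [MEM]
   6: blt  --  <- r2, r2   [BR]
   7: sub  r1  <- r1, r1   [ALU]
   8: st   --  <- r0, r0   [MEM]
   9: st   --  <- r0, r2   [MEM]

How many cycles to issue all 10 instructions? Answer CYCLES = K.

c0: i0+i1 st.MEM;or.ALU  2-wide
c1: i2 xor.ALU  WAW r0
c2: i3 and.ALU  RAW r0
c3: i4+i5 or.ALU;ld.MEM  2-wide
c4: i6+i7 blt.BR;sub.ALU  2-wide
c5: i8 st.MEM  no-port MEM/MEM
c6: i9 st.MEM  tail

CYCLES = 7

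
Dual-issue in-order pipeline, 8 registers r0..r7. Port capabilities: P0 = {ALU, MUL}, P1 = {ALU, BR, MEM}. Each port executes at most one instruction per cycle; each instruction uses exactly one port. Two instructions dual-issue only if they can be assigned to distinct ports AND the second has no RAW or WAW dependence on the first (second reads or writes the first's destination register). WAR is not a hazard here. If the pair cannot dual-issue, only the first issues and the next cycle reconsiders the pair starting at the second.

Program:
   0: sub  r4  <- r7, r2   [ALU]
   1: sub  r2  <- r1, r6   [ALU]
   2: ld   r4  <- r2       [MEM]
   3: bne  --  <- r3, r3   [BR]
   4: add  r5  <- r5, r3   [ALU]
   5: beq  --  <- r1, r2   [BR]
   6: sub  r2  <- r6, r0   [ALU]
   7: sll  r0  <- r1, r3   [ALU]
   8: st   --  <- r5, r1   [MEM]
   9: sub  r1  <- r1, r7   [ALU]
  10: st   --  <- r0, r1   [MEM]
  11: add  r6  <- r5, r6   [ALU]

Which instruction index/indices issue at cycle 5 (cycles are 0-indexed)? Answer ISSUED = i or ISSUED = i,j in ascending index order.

[0] i0+i1  sub+sub  -- pair
[1] i2  ld  -- no-port MEM/BR
[2] i3+i4  bne+add  -- pair
[3] i5+i6  beq+sub  -- pair
[4] i7+i8  sll+st  -- pair
[5] i9  sub  -- RAW r1
[6] i10+i11  st+add  -- pair

ISSUED = 9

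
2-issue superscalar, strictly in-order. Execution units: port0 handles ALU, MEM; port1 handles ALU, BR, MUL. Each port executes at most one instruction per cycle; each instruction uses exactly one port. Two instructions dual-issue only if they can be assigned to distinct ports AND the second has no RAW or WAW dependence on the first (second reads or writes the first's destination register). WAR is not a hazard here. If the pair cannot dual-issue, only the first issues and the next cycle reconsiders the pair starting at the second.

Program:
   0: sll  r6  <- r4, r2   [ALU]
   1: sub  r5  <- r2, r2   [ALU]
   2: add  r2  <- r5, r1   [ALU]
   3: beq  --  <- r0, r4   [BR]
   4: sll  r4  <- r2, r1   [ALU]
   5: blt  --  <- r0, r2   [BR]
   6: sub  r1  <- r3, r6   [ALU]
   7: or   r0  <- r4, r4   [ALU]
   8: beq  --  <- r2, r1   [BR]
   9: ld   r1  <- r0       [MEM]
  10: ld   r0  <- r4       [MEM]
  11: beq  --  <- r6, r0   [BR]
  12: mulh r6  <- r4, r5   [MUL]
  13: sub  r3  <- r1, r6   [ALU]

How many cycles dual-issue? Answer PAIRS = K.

PAIRS = 5

0. sll;sub @i0&i1  | dual
1. add;beq @i2&i3  | dual
2. sll;blt @i4&i5  | dual
3. sub;or @i6&i7  | dual
4. beq;ld @i8&i9  | dual
5. ld @i10  | RAW r0
6. beq @i11  | no-port BR/MUL
7. mulh @i12  | RAW r6
8. sub @i13  | tail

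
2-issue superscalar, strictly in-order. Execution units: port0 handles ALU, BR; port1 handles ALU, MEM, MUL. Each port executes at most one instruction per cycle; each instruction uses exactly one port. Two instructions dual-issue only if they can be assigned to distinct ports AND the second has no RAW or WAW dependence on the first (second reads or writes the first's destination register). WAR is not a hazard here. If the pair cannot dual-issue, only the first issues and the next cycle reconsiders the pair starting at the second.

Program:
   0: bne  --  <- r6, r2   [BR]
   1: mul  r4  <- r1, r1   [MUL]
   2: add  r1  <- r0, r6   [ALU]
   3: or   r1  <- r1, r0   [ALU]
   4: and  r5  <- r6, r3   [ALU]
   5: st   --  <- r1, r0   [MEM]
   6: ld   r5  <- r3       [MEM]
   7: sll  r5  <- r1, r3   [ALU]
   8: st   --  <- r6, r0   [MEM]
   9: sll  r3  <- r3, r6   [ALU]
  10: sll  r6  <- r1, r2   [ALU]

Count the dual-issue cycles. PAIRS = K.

PAIRS = 4

0. bne.BR/mul.MUL @i0,i1  | 2-wide
1. add.ALU @i2  | RAW+WAW r1
2. or.ALU/and.ALU @i3,i4  | 2-wide
3. st.MEM @i5  | no-port MEM/MEM
4. ld.MEM @i6  | WAW r5
5. sll.ALU/st.MEM @i7,i8  | 2-wide
6. sll.ALU/sll.ALU @i9,i10  | 2-wide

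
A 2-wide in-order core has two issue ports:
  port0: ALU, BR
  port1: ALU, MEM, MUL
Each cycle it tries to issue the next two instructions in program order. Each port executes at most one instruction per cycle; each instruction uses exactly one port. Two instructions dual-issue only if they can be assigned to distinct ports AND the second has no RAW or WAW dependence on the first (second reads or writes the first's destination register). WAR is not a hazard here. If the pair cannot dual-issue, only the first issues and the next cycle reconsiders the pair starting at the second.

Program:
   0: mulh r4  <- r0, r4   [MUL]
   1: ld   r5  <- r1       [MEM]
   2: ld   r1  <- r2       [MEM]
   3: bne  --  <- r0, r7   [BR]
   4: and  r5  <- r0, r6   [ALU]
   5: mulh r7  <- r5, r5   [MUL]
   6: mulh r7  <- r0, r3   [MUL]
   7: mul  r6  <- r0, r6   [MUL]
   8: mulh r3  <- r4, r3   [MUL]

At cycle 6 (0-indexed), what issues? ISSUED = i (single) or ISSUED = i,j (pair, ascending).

ISSUED = 7

[0] i0  mulh  -- no-port MUL/MEM
[1] i1  ld  -- no-port MEM/MEM
[2] i2,i3  ld/bne  -- pair
[3] i4  and  -- RAW r5
[4] i5  mulh  -- no-port MUL/MUL
[5] i6  mulh  -- no-port MUL/MUL
[6] i7  mul  -- no-port MUL/MUL
[7] i8  mulh  -- tail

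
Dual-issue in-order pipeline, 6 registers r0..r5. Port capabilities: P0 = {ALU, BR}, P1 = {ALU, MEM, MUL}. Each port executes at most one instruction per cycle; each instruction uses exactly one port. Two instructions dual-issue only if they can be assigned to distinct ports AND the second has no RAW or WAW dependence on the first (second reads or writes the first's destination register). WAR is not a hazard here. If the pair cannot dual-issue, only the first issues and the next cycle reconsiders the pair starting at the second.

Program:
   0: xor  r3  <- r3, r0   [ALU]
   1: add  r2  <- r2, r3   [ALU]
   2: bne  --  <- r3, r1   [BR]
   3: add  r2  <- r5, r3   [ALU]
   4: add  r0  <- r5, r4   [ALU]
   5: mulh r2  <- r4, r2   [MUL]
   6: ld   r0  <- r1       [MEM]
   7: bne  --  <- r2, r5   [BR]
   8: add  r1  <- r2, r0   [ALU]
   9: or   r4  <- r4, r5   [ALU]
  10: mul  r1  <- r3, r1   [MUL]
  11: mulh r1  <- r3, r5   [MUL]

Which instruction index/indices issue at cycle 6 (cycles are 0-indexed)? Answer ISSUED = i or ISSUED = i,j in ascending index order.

[0] i0  xor  -- RAW r3
[1] i1/i2  add bne  -- dual
[2] i3/i4  add add  -- dual
[3] i5  mulh  -- no-port MUL/MEM
[4] i6/i7  ld bne  -- dual
[5] i8/i9  add or  -- dual
[6] i10  mul  -- no-port MUL/MUL
[7] i11  mulh  -- tail

ISSUED = 10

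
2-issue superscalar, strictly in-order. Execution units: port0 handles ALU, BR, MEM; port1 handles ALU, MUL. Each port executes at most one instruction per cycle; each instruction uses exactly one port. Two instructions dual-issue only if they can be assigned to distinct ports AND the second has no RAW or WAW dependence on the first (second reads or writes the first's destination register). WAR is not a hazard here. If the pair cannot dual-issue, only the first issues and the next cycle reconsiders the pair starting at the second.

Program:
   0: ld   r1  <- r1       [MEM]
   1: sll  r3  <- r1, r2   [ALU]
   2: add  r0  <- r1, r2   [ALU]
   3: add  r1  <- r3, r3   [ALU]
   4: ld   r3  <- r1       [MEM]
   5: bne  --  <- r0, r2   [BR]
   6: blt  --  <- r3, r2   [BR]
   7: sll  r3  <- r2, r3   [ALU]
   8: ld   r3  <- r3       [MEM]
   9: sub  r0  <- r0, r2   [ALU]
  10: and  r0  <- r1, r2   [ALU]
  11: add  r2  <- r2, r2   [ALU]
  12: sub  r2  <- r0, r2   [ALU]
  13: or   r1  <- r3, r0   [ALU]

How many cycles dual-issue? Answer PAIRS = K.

c0: i0 ld.MEM  RAW r1
c1: i1&i2 sll.ALU/add.ALU  pair
c2: i3 add.ALU  RAW r1
c3: i4 ld.MEM  no-port MEM/BR
c4: i5 bne.BR  no-port BR/BR
c5: i6&i7 blt.BR/sll.ALU  pair
c6: i8&i9 ld.MEM/sub.ALU  pair
c7: i10&i11 and.ALU/add.ALU  pair
c8: i12&i13 sub.ALU/or.ALU  pair

PAIRS = 5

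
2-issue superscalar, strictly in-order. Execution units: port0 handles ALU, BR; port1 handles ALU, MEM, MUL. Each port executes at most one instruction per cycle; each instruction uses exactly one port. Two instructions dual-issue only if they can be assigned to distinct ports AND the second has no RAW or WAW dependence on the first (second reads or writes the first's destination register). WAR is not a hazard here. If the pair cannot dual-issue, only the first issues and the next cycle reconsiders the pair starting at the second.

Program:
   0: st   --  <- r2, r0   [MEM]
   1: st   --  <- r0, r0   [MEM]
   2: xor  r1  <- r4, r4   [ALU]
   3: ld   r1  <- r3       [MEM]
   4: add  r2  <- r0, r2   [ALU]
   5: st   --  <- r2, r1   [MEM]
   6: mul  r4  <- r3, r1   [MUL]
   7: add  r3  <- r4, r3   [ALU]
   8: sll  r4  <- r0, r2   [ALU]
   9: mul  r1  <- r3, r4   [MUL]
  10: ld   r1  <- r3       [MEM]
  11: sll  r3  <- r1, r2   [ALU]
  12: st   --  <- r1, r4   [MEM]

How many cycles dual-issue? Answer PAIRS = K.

[0] i0  st  -- no-port MEM/MEM
[1] i1/i2  st/xor  -- dual
[2] i3/i4  ld/add  -- dual
[3] i5  st  -- no-port MEM/MUL
[4] i6  mul  -- RAW r4
[5] i7/i8  add/sll  -- dual
[6] i9  mul  -- no-port MUL/MEM
[7] i10  ld  -- RAW r1
[8] i11/i12  sll/st  -- dual

PAIRS = 4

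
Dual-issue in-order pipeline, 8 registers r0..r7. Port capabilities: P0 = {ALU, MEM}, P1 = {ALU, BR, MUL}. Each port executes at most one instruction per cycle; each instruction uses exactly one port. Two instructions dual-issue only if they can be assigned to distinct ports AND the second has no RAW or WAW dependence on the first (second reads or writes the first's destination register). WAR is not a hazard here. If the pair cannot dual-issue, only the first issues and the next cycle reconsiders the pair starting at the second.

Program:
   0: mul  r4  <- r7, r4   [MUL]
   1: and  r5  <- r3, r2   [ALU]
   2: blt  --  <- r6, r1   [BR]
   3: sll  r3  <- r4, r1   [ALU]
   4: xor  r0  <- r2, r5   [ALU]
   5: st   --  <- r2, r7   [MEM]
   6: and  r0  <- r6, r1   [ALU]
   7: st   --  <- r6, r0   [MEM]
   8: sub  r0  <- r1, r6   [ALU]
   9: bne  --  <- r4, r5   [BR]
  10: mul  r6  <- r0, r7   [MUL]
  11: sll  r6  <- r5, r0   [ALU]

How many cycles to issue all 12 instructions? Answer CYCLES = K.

CYCLES = 8

0. mul and @i0&i1  | 2-wide
1. blt sll @i2&i3  | 2-wide
2. xor st @i4&i5  | 2-wide
3. and @i6  | RAW r0
4. st sub @i7&i8  | 2-wide
5. bne @i9  | no-port BR/MUL
6. mul @i10  | WAW r6
7. sll @i11  | tail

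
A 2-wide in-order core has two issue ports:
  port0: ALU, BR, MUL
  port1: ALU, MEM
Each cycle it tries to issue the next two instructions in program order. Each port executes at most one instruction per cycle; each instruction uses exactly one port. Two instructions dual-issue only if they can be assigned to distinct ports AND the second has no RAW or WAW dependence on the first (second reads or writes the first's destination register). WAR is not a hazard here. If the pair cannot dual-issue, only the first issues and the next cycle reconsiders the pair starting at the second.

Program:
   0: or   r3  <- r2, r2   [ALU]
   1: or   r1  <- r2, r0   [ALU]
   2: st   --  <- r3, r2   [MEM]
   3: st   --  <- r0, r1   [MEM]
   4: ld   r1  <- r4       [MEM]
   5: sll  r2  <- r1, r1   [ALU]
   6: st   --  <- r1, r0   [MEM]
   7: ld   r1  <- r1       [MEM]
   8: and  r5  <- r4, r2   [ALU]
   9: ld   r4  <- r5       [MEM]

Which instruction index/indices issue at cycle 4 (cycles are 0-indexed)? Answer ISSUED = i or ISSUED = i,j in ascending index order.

ISSUED = 5,6

[0] i0/i1  or/or  -- 2-wide
[1] i2  st  -- no-port MEM/MEM
[2] i3  st  -- no-port MEM/MEM
[3] i4  ld  -- RAW r1
[4] i5/i6  sll/st  -- 2-wide
[5] i7/i8  ld/and  -- 2-wide
[6] i9  ld  -- tail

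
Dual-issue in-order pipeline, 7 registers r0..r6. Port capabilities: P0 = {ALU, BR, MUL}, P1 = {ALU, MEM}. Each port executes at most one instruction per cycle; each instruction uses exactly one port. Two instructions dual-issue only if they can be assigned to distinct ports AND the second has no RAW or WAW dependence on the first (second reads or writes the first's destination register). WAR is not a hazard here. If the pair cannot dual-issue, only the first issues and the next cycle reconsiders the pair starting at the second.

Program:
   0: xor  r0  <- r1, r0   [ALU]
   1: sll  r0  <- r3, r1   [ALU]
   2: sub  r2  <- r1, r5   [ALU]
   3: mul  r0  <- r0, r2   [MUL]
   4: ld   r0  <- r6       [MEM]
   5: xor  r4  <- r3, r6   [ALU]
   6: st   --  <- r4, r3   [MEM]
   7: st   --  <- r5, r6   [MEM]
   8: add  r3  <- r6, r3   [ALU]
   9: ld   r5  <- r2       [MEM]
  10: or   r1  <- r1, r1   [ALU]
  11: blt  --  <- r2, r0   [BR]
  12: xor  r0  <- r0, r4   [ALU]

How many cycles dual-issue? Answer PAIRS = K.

  cy0 -> i0 (xor) WAW r0
  cy1 -> i1,i2 (sll+sub) dual
  cy2 -> i3 (mul) WAW r0
  cy3 -> i4,i5 (ld+xor) dual
  cy4 -> i6 (st) no-port MEM/MEM
  cy5 -> i7,i8 (st+add) dual
  cy6 -> i9,i10 (ld+or) dual
  cy7 -> i11,i12 (blt+xor) dual

PAIRS = 5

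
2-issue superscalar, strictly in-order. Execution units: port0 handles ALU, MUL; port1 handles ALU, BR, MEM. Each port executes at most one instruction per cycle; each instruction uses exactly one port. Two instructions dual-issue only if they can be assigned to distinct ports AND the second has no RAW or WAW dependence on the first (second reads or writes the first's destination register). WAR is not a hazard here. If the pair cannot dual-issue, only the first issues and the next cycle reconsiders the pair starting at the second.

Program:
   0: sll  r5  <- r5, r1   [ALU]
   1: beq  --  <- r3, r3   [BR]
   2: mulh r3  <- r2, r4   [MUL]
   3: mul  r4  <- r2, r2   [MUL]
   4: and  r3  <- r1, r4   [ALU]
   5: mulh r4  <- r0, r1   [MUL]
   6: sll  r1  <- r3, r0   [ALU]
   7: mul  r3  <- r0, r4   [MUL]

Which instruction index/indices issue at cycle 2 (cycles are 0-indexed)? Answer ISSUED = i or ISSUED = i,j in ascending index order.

#0 head=0: sll+beq i0&i1 2-wide
#1 head=2: mulh i2 no-port MUL/MUL
#2 head=3: mul i3 RAW r4
#3 head=4: and+mulh i4&i5 2-wide
#4 head=6: sll+mul i6&i7 2-wide

ISSUED = 3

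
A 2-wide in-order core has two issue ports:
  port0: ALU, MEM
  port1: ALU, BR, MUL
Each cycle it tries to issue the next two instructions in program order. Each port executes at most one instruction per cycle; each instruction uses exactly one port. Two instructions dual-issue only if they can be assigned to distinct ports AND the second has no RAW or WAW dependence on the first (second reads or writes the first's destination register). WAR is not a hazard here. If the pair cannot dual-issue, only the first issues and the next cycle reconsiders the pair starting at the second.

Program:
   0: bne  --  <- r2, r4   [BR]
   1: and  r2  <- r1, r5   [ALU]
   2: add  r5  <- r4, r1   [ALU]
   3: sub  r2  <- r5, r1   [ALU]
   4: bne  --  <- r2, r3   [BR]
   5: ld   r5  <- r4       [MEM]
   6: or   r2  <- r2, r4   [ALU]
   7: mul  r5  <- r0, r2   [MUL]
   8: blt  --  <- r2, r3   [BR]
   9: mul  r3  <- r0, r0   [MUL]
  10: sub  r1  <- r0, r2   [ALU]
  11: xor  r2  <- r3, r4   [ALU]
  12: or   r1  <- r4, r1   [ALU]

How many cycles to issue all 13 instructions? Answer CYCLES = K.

t=0 i0+i1:bne.BR+and.ALU ; 2-wide
t=1 i2:add.ALU ; RAW r5
t=2 i3:sub.ALU ; RAW r2
t=3 i4+i5:bne.BR+ld.MEM ; 2-wide
t=4 i6:or.ALU ; RAW r2
t=5 i7:mul.MUL ; no-port MUL/BR
t=6 i8:blt.BR ; no-port BR/MUL
t=7 i9+i10:mul.MUL+sub.ALU ; 2-wide
t=8 i11+i12:xor.ALU+or.ALU ; 2-wide

CYCLES = 9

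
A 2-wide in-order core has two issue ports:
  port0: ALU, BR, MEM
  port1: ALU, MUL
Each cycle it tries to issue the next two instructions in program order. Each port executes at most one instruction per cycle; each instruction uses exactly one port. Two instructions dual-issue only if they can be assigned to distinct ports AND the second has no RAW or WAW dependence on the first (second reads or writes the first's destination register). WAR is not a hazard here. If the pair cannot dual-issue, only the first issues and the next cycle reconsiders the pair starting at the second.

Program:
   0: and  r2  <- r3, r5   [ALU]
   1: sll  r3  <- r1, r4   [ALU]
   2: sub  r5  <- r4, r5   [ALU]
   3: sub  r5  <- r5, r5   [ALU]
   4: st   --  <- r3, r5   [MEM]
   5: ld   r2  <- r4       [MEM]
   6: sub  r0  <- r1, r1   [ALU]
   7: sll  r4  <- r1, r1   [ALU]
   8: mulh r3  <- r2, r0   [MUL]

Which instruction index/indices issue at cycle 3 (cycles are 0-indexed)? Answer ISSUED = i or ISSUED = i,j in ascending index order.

ISSUED = 4

[0] i0,i1  and.ALU sll.ALU  -- dual
[1] i2  sub.ALU  -- RAW+WAW r5
[2] i3  sub.ALU  -- RAW r5
[3] i4  st.MEM  -- no-port MEM/MEM
[4] i5,i6  ld.MEM sub.ALU  -- dual
[5] i7,i8  sll.ALU mulh.MUL  -- dual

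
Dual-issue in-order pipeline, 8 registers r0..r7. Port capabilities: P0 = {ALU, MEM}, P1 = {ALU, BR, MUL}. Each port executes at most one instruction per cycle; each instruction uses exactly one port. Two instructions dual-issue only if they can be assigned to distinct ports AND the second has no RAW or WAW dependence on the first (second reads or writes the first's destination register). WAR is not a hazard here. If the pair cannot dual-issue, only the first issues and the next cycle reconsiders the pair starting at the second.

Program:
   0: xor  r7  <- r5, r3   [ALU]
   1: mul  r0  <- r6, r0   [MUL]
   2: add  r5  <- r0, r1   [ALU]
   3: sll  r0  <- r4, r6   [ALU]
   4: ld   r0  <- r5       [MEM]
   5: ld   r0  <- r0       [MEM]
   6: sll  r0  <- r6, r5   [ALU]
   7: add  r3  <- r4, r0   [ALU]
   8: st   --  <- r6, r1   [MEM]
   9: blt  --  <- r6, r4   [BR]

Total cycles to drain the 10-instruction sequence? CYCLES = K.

CYCLES = 7

t=0 i0,i1:xor.ALU/mul.MUL ; 2-wide
t=1 i2,i3:add.ALU/sll.ALU ; 2-wide
t=2 i4:ld.MEM ; no-port MEM/MEM
t=3 i5:ld.MEM ; WAW r0
t=4 i6:sll.ALU ; RAW r0
t=5 i7,i8:add.ALU/st.MEM ; 2-wide
t=6 i9:blt.BR ; tail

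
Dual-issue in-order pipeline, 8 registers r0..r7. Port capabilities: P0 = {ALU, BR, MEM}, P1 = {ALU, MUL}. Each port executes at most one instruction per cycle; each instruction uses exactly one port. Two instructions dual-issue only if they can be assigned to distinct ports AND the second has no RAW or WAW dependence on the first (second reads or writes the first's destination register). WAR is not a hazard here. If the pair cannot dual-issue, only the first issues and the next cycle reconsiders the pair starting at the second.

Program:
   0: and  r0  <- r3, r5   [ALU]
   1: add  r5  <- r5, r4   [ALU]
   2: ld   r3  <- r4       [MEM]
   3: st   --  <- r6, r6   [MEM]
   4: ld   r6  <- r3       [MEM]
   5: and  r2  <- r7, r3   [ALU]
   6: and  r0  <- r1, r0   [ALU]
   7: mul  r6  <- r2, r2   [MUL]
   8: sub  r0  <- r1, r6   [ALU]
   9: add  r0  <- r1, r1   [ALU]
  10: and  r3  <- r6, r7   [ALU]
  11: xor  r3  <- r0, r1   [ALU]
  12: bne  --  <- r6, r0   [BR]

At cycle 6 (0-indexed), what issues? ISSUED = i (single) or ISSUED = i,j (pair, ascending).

ISSUED = 9,10

t=0 i0/i1:and.ALU+add.ALU ; dual
t=1 i2:ld.MEM ; no-port MEM/MEM
t=2 i3:st.MEM ; no-port MEM/MEM
t=3 i4/i5:ld.MEM+and.ALU ; dual
t=4 i6/i7:and.ALU+mul.MUL ; dual
t=5 i8:sub.ALU ; WAW r0
t=6 i9/i10:add.ALU+and.ALU ; dual
t=7 i11/i12:xor.ALU+bne.BR ; dual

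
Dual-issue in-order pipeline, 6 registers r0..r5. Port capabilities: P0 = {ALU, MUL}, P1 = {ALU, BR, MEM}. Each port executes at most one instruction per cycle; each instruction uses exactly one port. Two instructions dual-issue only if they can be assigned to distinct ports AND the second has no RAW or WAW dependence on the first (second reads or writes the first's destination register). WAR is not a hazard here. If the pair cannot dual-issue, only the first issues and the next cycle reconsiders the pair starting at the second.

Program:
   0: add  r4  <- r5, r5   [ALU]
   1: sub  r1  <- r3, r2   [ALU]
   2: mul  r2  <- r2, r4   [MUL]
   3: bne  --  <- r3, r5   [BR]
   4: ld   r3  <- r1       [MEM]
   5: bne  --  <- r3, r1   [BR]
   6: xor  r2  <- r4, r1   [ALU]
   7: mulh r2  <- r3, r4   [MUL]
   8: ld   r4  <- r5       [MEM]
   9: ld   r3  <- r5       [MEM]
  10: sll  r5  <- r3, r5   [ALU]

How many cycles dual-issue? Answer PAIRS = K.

#0 head=0: add.ALU+sub.ALU i0,i1 dual
#1 head=2: mul.MUL+bne.BR i2,i3 dual
#2 head=4: ld.MEM i4 no-port MEM/BR
#3 head=5: bne.BR+xor.ALU i5,i6 dual
#4 head=7: mulh.MUL+ld.MEM i7,i8 dual
#5 head=9: ld.MEM i9 RAW r3
#6 head=10: sll.ALU i10 tail

PAIRS = 4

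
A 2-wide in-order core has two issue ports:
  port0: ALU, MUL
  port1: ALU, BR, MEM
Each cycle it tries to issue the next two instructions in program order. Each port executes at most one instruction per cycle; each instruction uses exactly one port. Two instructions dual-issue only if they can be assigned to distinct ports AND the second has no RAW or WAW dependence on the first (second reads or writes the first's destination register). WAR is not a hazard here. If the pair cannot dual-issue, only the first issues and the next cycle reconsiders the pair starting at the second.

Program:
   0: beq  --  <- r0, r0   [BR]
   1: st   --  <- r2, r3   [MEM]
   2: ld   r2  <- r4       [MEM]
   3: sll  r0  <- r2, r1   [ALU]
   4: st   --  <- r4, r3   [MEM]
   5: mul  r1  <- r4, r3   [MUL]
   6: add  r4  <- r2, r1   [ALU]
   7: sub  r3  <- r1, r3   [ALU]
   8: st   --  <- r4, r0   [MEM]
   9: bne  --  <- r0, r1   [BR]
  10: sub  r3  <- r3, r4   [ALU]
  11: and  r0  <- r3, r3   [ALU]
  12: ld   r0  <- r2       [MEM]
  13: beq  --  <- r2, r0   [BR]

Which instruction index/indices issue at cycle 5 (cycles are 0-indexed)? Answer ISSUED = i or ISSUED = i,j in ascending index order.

0. beq.BR @i0  | no-port BR/MEM
1. st.MEM @i1  | no-port MEM/MEM
2. ld.MEM @i2  | RAW r2
3. sll.ALU;st.MEM @i3/i4  | 2-wide
4. mul.MUL @i5  | RAW r1
5. add.ALU;sub.ALU @i6/i7  | 2-wide
6. st.MEM @i8  | no-port MEM/BR
7. bne.BR;sub.ALU @i9/i10  | 2-wide
8. and.ALU @i11  | WAW r0
9. ld.MEM @i12  | no-port MEM/BR
10. beq.BR @i13  | tail

ISSUED = 6,7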